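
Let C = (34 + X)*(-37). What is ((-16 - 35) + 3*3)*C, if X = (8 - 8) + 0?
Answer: 52836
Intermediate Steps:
X = 0 (X = 0 + 0 = 0)
C = -1258 (C = (34 + 0)*(-37) = 34*(-37) = -1258)
((-16 - 35) + 3*3)*C = ((-16 - 35) + 3*3)*(-1258) = (-51 + 9)*(-1258) = -42*(-1258) = 52836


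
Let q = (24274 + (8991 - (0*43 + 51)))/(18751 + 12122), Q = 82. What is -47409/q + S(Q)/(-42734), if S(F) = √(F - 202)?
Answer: -1463658057/33214 - I*√30/21367 ≈ -44068.0 - 0.00025634*I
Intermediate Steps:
q = 33214/30873 (q = (24274 + (8991 - (0 + 51)))/30873 = (24274 + (8991 - 1*51))*(1/30873) = (24274 + (8991 - 51))*(1/30873) = (24274 + 8940)*(1/30873) = 33214*(1/30873) = 33214/30873 ≈ 1.0758)
S(F) = √(-202 + F)
-47409/q + S(Q)/(-42734) = -47409/33214/30873 + √(-202 + 82)/(-42734) = -47409*30873/33214 + √(-120)*(-1/42734) = -1463658057/33214 + (2*I*√30)*(-1/42734) = -1463658057/33214 - I*√30/21367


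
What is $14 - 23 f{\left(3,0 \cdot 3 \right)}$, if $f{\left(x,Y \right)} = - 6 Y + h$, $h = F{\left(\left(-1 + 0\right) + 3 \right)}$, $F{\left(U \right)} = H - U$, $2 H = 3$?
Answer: $\frac{51}{2} \approx 25.5$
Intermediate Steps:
$H = \frac{3}{2}$ ($H = \frac{1}{2} \cdot 3 = \frac{3}{2} \approx 1.5$)
$F{\left(U \right)} = \frac{3}{2} - U$
$h = - \frac{1}{2}$ ($h = \frac{3}{2} - \left(\left(-1 + 0\right) + 3\right) = \frac{3}{2} - \left(-1 + 3\right) = \frac{3}{2} - 2 = - \frac{1}{2} \approx -0.5$)
$f{\left(x,Y \right)} = - \frac{1}{2} - 6 Y$ ($f{\left(x,Y \right)} = - 6 Y - \frac{1}{2} = - \frac{1}{2} - 6 Y$)
$14 - 23 f{\left(3,0 \cdot 3 \right)} = 14 - 23 \left(- \frac{1}{2} - 6 \cdot 0 \cdot 3\right) = 14 - 23 \left(- \frac{1}{2} - 0\right) = 14 - 23 \left(- \frac{1}{2} + 0\right) = 14 - - \frac{23}{2} = 14 + \frac{23}{2} = \frac{51}{2}$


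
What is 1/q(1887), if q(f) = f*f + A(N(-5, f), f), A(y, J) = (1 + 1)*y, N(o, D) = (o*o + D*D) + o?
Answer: 1/10682347 ≈ 9.3612e-8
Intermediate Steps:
N(o, D) = o + D² + o² (N(o, D) = (o² + D²) + o = (D² + o²) + o = o + D² + o²)
A(y, J) = 2*y
q(f) = 40 + 3*f² (q(f) = f*f + 2*(-5 + f² + (-5)²) = f² + 2*(-5 + f² + 25) = f² + 2*(20 + f²) = f² + (40 + 2*f²) = 40 + 3*f²)
1/q(1887) = 1/(40 + 3*1887²) = 1/(40 + 3*3560769) = 1/(40 + 10682307) = 1/10682347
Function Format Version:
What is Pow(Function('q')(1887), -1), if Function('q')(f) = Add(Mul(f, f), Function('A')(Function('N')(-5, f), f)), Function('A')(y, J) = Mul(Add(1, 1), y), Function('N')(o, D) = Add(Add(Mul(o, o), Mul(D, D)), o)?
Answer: Rational(1, 10682347) ≈ 9.3612e-8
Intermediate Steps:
Function('N')(o, D) = Add(o, Pow(D, 2), Pow(o, 2)) (Function('N')(o, D) = Add(Add(Pow(o, 2), Pow(D, 2)), o) = Add(Add(Pow(D, 2), Pow(o, 2)), o) = Add(o, Pow(D, 2), Pow(o, 2)))
Function('A')(y, J) = Mul(2, y)
Function('q')(f) = Add(40, Mul(3, Pow(f, 2))) (Function('q')(f) = Add(Mul(f, f), Mul(2, Add(-5, Pow(f, 2), Pow(-5, 2)))) = Add(Pow(f, 2), Mul(2, Add(-5, Pow(f, 2), 25))) = Add(Pow(f, 2), Mul(2, Add(20, Pow(f, 2)))) = Add(Pow(f, 2), Add(40, Mul(2, Pow(f, 2)))) = Add(40, Mul(3, Pow(f, 2))))
Pow(Function('q')(1887), -1) = Pow(Add(40, Mul(3, Pow(1887, 2))), -1) = Pow(Add(40, Mul(3, 3560769)), -1) = Pow(Add(40, 10682307), -1) = Pow(10682347, -1) = Rational(1, 10682347)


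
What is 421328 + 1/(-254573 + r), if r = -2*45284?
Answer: 145417567247/345141 ≈ 4.2133e+5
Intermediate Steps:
r = -90568
421328 + 1/(-254573 + r) = 421328 + 1/(-254573 - 90568) = 421328 + 1/(-345141) = 421328 - 1/345141 = 145417567247/345141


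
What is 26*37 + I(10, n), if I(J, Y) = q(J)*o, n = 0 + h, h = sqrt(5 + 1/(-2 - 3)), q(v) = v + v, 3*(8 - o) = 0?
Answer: 1122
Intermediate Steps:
o = 8 (o = 8 - 1/3*0 = 8 + 0 = 8)
q(v) = 2*v
h = 2*sqrt(30)/5 (h = sqrt(5 + 1/(-5)) = sqrt(5 - 1/5) = sqrt(24/5) = 2*sqrt(30)/5 ≈ 2.1909)
n = 2*sqrt(30)/5 (n = 0 + 2*sqrt(30)/5 = 2*sqrt(30)/5 ≈ 2.1909)
I(J, Y) = 16*J (I(J, Y) = (2*J)*8 = 16*J)
26*37 + I(10, n) = 26*37 + 16*10 = 962 + 160 = 1122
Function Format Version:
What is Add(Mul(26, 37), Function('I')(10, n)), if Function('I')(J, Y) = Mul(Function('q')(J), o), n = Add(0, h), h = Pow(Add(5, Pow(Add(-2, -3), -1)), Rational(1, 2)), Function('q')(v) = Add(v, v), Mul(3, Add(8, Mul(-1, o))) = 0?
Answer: 1122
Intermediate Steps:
o = 8 (o = Add(8, Mul(Rational(-1, 3), 0)) = Add(8, 0) = 8)
Function('q')(v) = Mul(2, v)
h = Mul(Rational(2, 5), Pow(30, Rational(1, 2))) (h = Pow(Add(5, Pow(-5, -1)), Rational(1, 2)) = Pow(Add(5, Rational(-1, 5)), Rational(1, 2)) = Pow(Rational(24, 5), Rational(1, 2)) = Mul(Rational(2, 5), Pow(30, Rational(1, 2))) ≈ 2.1909)
n = Mul(Rational(2, 5), Pow(30, Rational(1, 2))) (n = Add(0, Mul(Rational(2, 5), Pow(30, Rational(1, 2)))) = Mul(Rational(2, 5), Pow(30, Rational(1, 2))) ≈ 2.1909)
Function('I')(J, Y) = Mul(16, J) (Function('I')(J, Y) = Mul(Mul(2, J), 8) = Mul(16, J))
Add(Mul(26, 37), Function('I')(10, n)) = Add(Mul(26, 37), Mul(16, 10)) = Add(962, 160) = 1122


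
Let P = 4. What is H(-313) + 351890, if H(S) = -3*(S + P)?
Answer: 352817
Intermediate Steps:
H(S) = -12 - 3*S (H(S) = -3*(S + 4) = -3*(4 + S) = -12 - 3*S)
H(-313) + 351890 = (-12 - 3*(-313)) + 351890 = (-12 + 939) + 351890 = 927 + 351890 = 352817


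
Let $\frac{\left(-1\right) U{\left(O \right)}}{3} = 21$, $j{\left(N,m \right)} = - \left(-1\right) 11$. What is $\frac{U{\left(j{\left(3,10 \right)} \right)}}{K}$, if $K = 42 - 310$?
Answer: $\frac{63}{268} \approx 0.23507$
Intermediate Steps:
$j{\left(N,m \right)} = 11$ ($j{\left(N,m \right)} = \left(-1\right) \left(-11\right) = 11$)
$U{\left(O \right)} = -63$ ($U{\left(O \right)} = \left(-3\right) 21 = -63$)
$K = -268$ ($K = 42 - 310 = -268$)
$\frac{U{\left(j{\left(3,10 \right)} \right)}}{K} = - \frac{63}{-268} = \left(-63\right) \left(- \frac{1}{268}\right) = \frac{63}{268}$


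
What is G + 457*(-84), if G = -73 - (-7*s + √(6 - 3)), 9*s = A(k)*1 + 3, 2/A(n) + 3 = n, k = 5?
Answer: -346121/9 - √3 ≈ -38460.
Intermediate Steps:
A(n) = 2/(-3 + n)
s = 4/9 (s = ((2/(-3 + 5))*1 + 3)/9 = ((2/2)*1 + 3)/9 = ((2*(½))*1 + 3)/9 = (1*1 + 3)/9 = (1 + 3)/9 = (⅑)*4 = 4/9 ≈ 0.44444)
G = -629/9 - √3 (G = -73 - (-7*4/9 + √(6 - 3)) = -73 - (-28/9 + √3) = -73 + (28/9 - √3) = -629/9 - √3 ≈ -71.621)
G + 457*(-84) = (-629/9 - √3) + 457*(-84) = (-629/9 - √3) - 38388 = -346121/9 - √3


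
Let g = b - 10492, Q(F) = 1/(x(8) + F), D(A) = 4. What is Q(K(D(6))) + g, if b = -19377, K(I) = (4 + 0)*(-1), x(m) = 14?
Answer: -298689/10 ≈ -29869.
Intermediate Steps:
K(I) = -4 (K(I) = 4*(-1) = -4)
Q(F) = 1/(14 + F)
g = -29869 (g = -19377 - 10492 = -29869)
Q(K(D(6))) + g = 1/(14 - 4) - 29869 = 1/10 - 29869 = ⅒ - 29869 = -298689/10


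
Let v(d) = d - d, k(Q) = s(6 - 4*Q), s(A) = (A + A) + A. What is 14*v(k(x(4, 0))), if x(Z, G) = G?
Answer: 0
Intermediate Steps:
s(A) = 3*A (s(A) = 2*A + A = 3*A)
k(Q) = 18 - 12*Q (k(Q) = 3*(6 - 4*Q) = 18 - 12*Q)
v(d) = 0
14*v(k(x(4, 0))) = 14*0 = 0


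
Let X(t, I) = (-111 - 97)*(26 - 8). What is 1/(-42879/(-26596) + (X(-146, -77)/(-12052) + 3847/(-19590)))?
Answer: 784910061660/1355157467707 ≈ 0.57920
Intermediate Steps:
X(t, I) = -3744 (X(t, I) = -208*18 = -3744)
1/(-42879/(-26596) + (X(-146, -77)/(-12052) + 3847/(-19590))) = 1/(-42879/(-26596) + (-3744/(-12052) + 3847/(-19590))) = 1/(-42879*(-1/26596) + (-3744*(-1/12052) + 3847*(-1/19590))) = 1/(42879/26596 + (936/3013 - 3847/19590)) = 1/(42879/26596 + 6745229/59024670) = 1/(1355157467707/784910061660) = 784910061660/1355157467707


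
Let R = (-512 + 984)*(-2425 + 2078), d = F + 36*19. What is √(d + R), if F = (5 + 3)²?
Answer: 2*I*√40759 ≈ 403.78*I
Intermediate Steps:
F = 64 (F = 8² = 64)
d = 748 (d = 64 + 36*19 = 64 + 684 = 748)
R = -163784 (R = 472*(-347) = -163784)
√(d + R) = √(748 - 163784) = √(-163036) = 2*I*√40759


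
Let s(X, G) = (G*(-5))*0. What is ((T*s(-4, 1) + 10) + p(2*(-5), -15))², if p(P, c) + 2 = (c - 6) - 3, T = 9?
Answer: 256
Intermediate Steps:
s(X, G) = 0 (s(X, G) = -5*G*0 = 0)
p(P, c) = -11 + c (p(P, c) = -2 + ((c - 6) - 3) = -2 + ((-6 + c) - 3) = -2 + (-9 + c) = -11 + c)
((T*s(-4, 1) + 10) + p(2*(-5), -15))² = ((9*0 + 10) + (-11 - 15))² = ((0 + 10) - 26)² = (10 - 26)² = (-16)² = 256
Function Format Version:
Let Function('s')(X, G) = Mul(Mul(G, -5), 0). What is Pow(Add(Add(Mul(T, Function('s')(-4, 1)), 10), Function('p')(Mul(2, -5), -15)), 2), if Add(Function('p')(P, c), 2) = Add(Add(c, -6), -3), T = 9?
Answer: 256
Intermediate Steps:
Function('s')(X, G) = 0 (Function('s')(X, G) = Mul(Mul(-5, G), 0) = 0)
Function('p')(P, c) = Add(-11, c) (Function('p')(P, c) = Add(-2, Add(Add(c, -6), -3)) = Add(-2, Add(Add(-6, c), -3)) = Add(-2, Add(-9, c)) = Add(-11, c))
Pow(Add(Add(Mul(T, Function('s')(-4, 1)), 10), Function('p')(Mul(2, -5), -15)), 2) = Pow(Add(Add(Mul(9, 0), 10), Add(-11, -15)), 2) = Pow(Add(Add(0, 10), -26), 2) = Pow(Add(10, -26), 2) = Pow(-16, 2) = 256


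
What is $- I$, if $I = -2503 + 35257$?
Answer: $-32754$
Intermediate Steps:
$I = 32754$
$- I = \left(-1\right) 32754 = -32754$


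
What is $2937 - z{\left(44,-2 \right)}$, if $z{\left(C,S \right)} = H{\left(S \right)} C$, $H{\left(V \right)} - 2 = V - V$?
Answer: $2849$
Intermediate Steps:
$H{\left(V \right)} = 2$ ($H{\left(V \right)} = 2 + \left(V - V\right) = 2 + 0 = 2$)
$z{\left(C,S \right)} = 2 C$
$2937 - z{\left(44,-2 \right)} = 2937 - 2 \cdot 44 = 2937 - 88 = 2849$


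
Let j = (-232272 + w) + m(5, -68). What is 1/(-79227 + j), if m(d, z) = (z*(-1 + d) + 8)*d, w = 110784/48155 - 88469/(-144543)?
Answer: -6960468165/2177346417630728 ≈ -3.1968e-6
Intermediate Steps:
w = 20273276407/6960468165 (w = 110784*(1/48155) - 88469*(-1/144543) = 110784/48155 + 88469/144543 = 20273276407/6960468165 ≈ 2.9126)
m(d, z) = d*(8 + z*(-1 + d)) (m(d, z) = (8 + z*(-1 + d))*d = d*(8 + z*(-1 + d)))
j = -1625889406322273/6960468165 (j = (-232272 + 20273276407/6960468165) + 5*(8 - 1*(-68) + 5*(-68)) = -1616701588344473/6960468165 + 5*(8 + 68 - 340) = -1616701588344473/6960468165 + 5*(-264) = -1616701588344473/6960468165 - 1320 = -1625889406322273/6960468165 ≈ -2.3359e+5)
1/(-79227 + j) = 1/(-79227 - 1625889406322273/6960468165) = 1/(-2177346417630728/6960468165) = -6960468165/2177346417630728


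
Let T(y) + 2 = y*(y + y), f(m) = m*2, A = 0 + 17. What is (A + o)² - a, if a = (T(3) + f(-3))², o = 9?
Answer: 576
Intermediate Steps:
A = 17
f(m) = 2*m
T(y) = -2 + 2*y² (T(y) = -2 + y*(y + y) = -2 + y*(2*y) = -2 + 2*y²)
a = 100 (a = ((-2 + 2*3²) + 2*(-3))² = ((-2 + 2*9) - 6)² = ((-2 + 18) - 6)² = (16 - 6)² = 10² = 100)
(A + o)² - a = (17 + 9)² - 1*100 = 26² - 100 = 676 - 100 = 576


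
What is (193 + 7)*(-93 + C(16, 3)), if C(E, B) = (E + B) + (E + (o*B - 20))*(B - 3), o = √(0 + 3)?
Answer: -14800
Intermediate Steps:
o = √3 ≈ 1.7320
C(E, B) = B + E + (-3 + B)*(-20 + E + B*√3) (C(E, B) = (E + B) + (E + (√3*B - 20))*(B - 3) = (B + E) + (E + (B*√3 - 20))*(-3 + B) = (B + E) + (E + (-20 + B*√3))*(-3 + B) = (B + E) + (-20 + E + B*√3)*(-3 + B) = (B + E) + (-3 + B)*(-20 + E + B*√3) = B + E + (-3 + B)*(-20 + E + B*√3))
(193 + 7)*(-93 + C(16, 3)) = (193 + 7)*(-93 + (60 - 19*3 - 2*16 + 3*16 + √3*3² - 3*3*√3)) = 200*(-93 + (60 - 57 - 32 + 48 + √3*9 - 9*√3)) = 200*(-93 + (60 - 57 - 32 + 48 + 9*√3 - 9*√3)) = 200*(-93 + 19) = 200*(-74) = -14800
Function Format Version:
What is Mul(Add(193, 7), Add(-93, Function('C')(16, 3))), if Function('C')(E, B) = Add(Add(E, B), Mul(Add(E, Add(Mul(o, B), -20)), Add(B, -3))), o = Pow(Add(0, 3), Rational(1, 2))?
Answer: -14800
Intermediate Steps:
o = Pow(3, Rational(1, 2)) ≈ 1.7320
Function('C')(E, B) = Add(B, E, Mul(Add(-3, B), Add(-20, E, Mul(B, Pow(3, Rational(1, 2)))))) (Function('C')(E, B) = Add(Add(E, B), Mul(Add(E, Add(Mul(Pow(3, Rational(1, 2)), B), -20)), Add(B, -3))) = Add(Add(B, E), Mul(Add(E, Add(Mul(B, Pow(3, Rational(1, 2))), -20)), Add(-3, B))) = Add(Add(B, E), Mul(Add(E, Add(-20, Mul(B, Pow(3, Rational(1, 2))))), Add(-3, B))) = Add(Add(B, E), Mul(Add(-20, E, Mul(B, Pow(3, Rational(1, 2)))), Add(-3, B))) = Add(Add(B, E), Mul(Add(-3, B), Add(-20, E, Mul(B, Pow(3, Rational(1, 2)))))) = Add(B, E, Mul(Add(-3, B), Add(-20, E, Mul(B, Pow(3, Rational(1, 2)))))))
Mul(Add(193, 7), Add(-93, Function('C')(16, 3))) = Mul(Add(193, 7), Add(-93, Add(60, Mul(-19, 3), Mul(-2, 16), Mul(3, 16), Mul(Pow(3, Rational(1, 2)), Pow(3, 2)), Mul(-3, 3, Pow(3, Rational(1, 2)))))) = Mul(200, Add(-93, Add(60, -57, -32, 48, Mul(Pow(3, Rational(1, 2)), 9), Mul(-9, Pow(3, Rational(1, 2)))))) = Mul(200, Add(-93, Add(60, -57, -32, 48, Mul(9, Pow(3, Rational(1, 2))), Mul(-9, Pow(3, Rational(1, 2)))))) = Mul(200, Add(-93, 19)) = Mul(200, -74) = -14800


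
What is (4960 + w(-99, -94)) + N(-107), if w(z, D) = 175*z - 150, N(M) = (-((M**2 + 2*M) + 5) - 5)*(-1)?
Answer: -1270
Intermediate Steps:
N(M) = 10 + M**2 + 2*M (N(M) = (-(5 + M**2 + 2*M) - 5)*(-1) = ((-5 - M**2 - 2*M) - 5)*(-1) = (-10 - M**2 - 2*M)*(-1) = 10 + M**2 + 2*M)
w(z, D) = -150 + 175*z
(4960 + w(-99, -94)) + N(-107) = (4960 + (-150 + 175*(-99))) + (10 + (-107)**2 + 2*(-107)) = (4960 + (-150 - 17325)) + (10 + 11449 - 214) = (4960 - 17475) + 11245 = -12515 + 11245 = -1270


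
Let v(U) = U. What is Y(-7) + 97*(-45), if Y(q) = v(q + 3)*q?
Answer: -4337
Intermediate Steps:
Y(q) = q*(3 + q) (Y(q) = (q + 3)*q = (3 + q)*q = q*(3 + q))
Y(-7) + 97*(-45) = -7*(3 - 7) + 97*(-45) = -7*(-4) - 4365 = 28 - 4365 = -4337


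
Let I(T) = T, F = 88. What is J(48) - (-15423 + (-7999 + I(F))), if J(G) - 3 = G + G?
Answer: 23433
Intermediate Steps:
J(G) = 3 + 2*G (J(G) = 3 + (G + G) = 3 + 2*G)
J(48) - (-15423 + (-7999 + I(F))) = (3 + 2*48) - (-15423 + (-7999 + 88)) = (3 + 96) - (-15423 - 7911) = 99 - 1*(-23334) = 99 + 23334 = 23433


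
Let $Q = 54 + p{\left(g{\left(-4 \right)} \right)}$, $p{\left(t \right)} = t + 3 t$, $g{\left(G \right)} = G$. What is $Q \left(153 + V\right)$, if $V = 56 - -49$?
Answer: $9804$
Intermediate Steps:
$p{\left(t \right)} = 4 t$
$V = 105$ ($V = 56 + 49 = 105$)
$Q = 38$ ($Q = 54 + 4 \left(-4\right) = 54 - 16 = 38$)
$Q \left(153 + V\right) = 38 \left(153 + 105\right) = 38 \cdot 258 = 9804$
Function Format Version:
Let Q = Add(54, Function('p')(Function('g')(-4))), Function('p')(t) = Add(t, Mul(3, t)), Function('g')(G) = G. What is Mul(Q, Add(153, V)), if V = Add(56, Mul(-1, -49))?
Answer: 9804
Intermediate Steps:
Function('p')(t) = Mul(4, t)
V = 105 (V = Add(56, 49) = 105)
Q = 38 (Q = Add(54, Mul(4, -4)) = Add(54, -16) = 38)
Mul(Q, Add(153, V)) = Mul(38, Add(153, 105)) = Mul(38, 258) = 9804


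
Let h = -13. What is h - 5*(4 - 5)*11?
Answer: 42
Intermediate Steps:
h - 5*(4 - 5)*11 = -13 - 5*(4 - 5)*11 = -13 - 5*(-1)*11 = -13 + 5*11 = -13 + 55 = 42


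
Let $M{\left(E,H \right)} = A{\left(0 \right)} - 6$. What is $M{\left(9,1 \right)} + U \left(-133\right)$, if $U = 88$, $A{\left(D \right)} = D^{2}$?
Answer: $-11710$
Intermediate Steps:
$M{\left(E,H \right)} = -6$ ($M{\left(E,H \right)} = 0^{2} - 6 = 0 - 6 = -6$)
$M{\left(9,1 \right)} + U \left(-133\right) = -6 + 88 \left(-133\right) = -6 - 11704 = -11710$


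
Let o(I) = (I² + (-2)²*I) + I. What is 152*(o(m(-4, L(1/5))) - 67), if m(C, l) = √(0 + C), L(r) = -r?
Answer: -10792 + 1520*I ≈ -10792.0 + 1520.0*I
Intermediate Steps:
m(C, l) = √C
o(I) = I² + 5*I (o(I) = (I² + 4*I) + I = I² + 5*I)
152*(o(m(-4, L(1/5))) - 67) = 152*(√(-4)*(5 + √(-4)) - 67) = 152*((2*I)*(5 + 2*I) - 67) = 152*(2*I*(5 + 2*I) - 67) = 152*(-67 + 2*I*(5 + 2*I)) = -10184 + 304*I*(5 + 2*I)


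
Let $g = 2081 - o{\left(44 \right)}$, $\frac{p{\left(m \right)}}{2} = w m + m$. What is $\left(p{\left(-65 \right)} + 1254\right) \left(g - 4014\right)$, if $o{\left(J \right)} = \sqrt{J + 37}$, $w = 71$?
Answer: $15741852$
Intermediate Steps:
$p{\left(m \right)} = 144 m$ ($p{\left(m \right)} = 2 \left(71 m + m\right) = 2 \cdot 72 m = 144 m$)
$o{\left(J \right)} = \sqrt{37 + J}$
$g = 2072$ ($g = 2081 - \sqrt{37 + 44} = 2081 - \sqrt{81} = 2081 - 9 = 2072$)
$\left(p{\left(-65 \right)} + 1254\right) \left(g - 4014\right) = \left(144 \left(-65\right) + 1254\right) \left(2072 - 4014\right) = \left(-9360 + 1254\right) \left(-1942\right) = \left(-8106\right) \left(-1942\right) = 15741852$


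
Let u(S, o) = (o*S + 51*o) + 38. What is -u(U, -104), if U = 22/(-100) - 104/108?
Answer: 3471506/675 ≈ 5143.0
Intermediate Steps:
U = -1597/1350 (U = 22*(-1/100) - 104*1/108 = -11/50 - 26/27 = -1597/1350 ≈ -1.1830)
u(S, o) = 38 + 51*o + S*o (u(S, o) = (S*o + 51*o) + 38 = (51*o + S*o) + 38 = 38 + 51*o + S*o)
-u(U, -104) = -(38 + 51*(-104) - 1597/1350*(-104)) = -(38 - 5304 + 83044/675) = -1*(-3471506/675) = 3471506/675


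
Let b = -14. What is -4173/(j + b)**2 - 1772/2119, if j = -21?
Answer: -11013287/2595775 ≈ -4.2428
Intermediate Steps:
-4173/(j + b)**2 - 1772/2119 = -4173/(-21 - 14)**2 - 1772/2119 = -4173/((-35)**2) - 1772*1/2119 = -4173/1225 - 1772/2119 = -11013287/2595775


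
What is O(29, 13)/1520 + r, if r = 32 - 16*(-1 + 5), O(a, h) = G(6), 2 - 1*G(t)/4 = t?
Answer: -3041/95 ≈ -32.010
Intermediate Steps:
G(t) = 8 - 4*t
O(a, h) = -16 (O(a, h) = 8 - 4*6 = 8 - 24 = -16)
r = -32 (r = 32 - 16*4 = 32 - 64 = -32)
O(29, 13)/1520 + r = -16/1520 - 32 = -16*1/1520 - 32 = -1/95 - 32 = -3041/95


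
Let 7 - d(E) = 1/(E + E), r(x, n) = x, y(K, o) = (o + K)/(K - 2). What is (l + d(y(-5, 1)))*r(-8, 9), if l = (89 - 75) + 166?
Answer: -1489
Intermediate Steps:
y(K, o) = (K + o)/(-2 + K)
l = 180 (l = 14 + 166 = 180)
d(E) = 7 - 1/(2*E) (d(E) = 7 - 1/(E + E) = 7 - 1/(2*E))
(l + d(y(-5, 1)))*r(-8, 9) = (180 + (7 - (-2 - 5)/(-5 + 1)/2))*(-8) = (180 + (7 - 1/(2*(-4/(-7)))))*(-8) = (180 + (7 - 1/(2*((-⅐*(-4))))))*(-8) = (180 + (7 - 1/(2*4/7)))*(-8) = (180 + (7 - ½*7/4))*(-8) = (180 + (7 - 7/8))*(-8) = (180 + 49/8)*(-8) = (1489/8)*(-8) = -1489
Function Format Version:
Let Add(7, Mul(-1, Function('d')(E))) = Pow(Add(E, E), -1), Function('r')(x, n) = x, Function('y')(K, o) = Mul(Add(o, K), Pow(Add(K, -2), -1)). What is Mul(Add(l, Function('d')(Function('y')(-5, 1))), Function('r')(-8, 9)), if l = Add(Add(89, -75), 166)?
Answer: -1489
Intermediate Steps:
Function('y')(K, o) = Mul(Pow(Add(-2, K), -1), Add(K, o)) (Function('y')(K, o) = Mul(Add(K, o), Pow(Add(-2, K), -1)) = Mul(Pow(Add(-2, K), -1), Add(K, o)))
l = 180 (l = Add(14, 166) = 180)
Function('d')(E) = Add(7, Mul(Rational(-1, 2), Pow(E, -1))) (Function('d')(E) = Add(7, Mul(-1, Pow(Add(E, E), -1))) = Add(7, Mul(-1, Pow(Mul(2, E), -1))) = Add(7, Mul(-1, Mul(Rational(1, 2), Pow(E, -1)))) = Add(7, Mul(Rational(-1, 2), Pow(E, -1))))
Mul(Add(l, Function('d')(Function('y')(-5, 1))), Function('r')(-8, 9)) = Mul(Add(180, Add(7, Mul(Rational(-1, 2), Pow(Mul(Pow(Add(-2, -5), -1), Add(-5, 1)), -1)))), -8) = Mul(Add(180, Add(7, Mul(Rational(-1, 2), Pow(Mul(Pow(-7, -1), -4), -1)))), -8) = Mul(Add(180, Add(7, Mul(Rational(-1, 2), Pow(Mul(Rational(-1, 7), -4), -1)))), -8) = Mul(Add(180, Add(7, Mul(Rational(-1, 2), Pow(Rational(4, 7), -1)))), -8) = Mul(Add(180, Add(7, Mul(Rational(-1, 2), Rational(7, 4)))), -8) = Mul(Add(180, Add(7, Rational(-7, 8))), -8) = Mul(Add(180, Rational(49, 8)), -8) = Mul(Rational(1489, 8), -8) = -1489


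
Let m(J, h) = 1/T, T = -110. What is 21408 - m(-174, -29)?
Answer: 2354881/110 ≈ 21408.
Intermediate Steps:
m(J, h) = -1/110 (m(J, h) = 1/(-110) = -1/110)
21408 - m(-174, -29) = 21408 - 1*(-1/110) = 21408 + 1/110 = 2354881/110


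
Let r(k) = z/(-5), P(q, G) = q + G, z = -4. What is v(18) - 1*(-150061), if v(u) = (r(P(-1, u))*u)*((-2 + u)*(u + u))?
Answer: 791777/5 ≈ 1.5836e+5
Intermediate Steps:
P(q, G) = G + q
r(k) = ⅘ (r(k) = -4/(-5) = -4*(-⅕) = ⅘)
v(u) = 8*u²*(-2 + u)/5 (v(u) = (4*u/5)*((-2 + u)*(u + u)) = (4*u/5)*((-2 + u)*(2*u)) = (4*u/5)*(2*u*(-2 + u)) = 8*u²*(-2 + u)/5)
v(18) - 1*(-150061) = (8/5)*18²*(-2 + 18) - 1*(-150061) = (8/5)*324*16 + 150061 = 41472/5 + 150061 = 791777/5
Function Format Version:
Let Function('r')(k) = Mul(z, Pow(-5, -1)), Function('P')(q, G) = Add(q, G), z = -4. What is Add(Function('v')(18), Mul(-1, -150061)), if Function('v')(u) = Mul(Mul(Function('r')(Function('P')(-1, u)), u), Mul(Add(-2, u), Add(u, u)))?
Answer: Rational(791777, 5) ≈ 1.5836e+5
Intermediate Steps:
Function('P')(q, G) = Add(G, q)
Function('r')(k) = Rational(4, 5) (Function('r')(k) = Mul(-4, Pow(-5, -1)) = Mul(-4, Rational(-1, 5)) = Rational(4, 5))
Function('v')(u) = Mul(Rational(8, 5), Pow(u, 2), Add(-2, u)) (Function('v')(u) = Mul(Mul(Rational(4, 5), u), Mul(Add(-2, u), Add(u, u))) = Mul(Mul(Rational(4, 5), u), Mul(Add(-2, u), Mul(2, u))) = Mul(Mul(Rational(4, 5), u), Mul(2, u, Add(-2, u))) = Mul(Rational(8, 5), Pow(u, 2), Add(-2, u)))
Add(Function('v')(18), Mul(-1, -150061)) = Add(Mul(Rational(8, 5), Pow(18, 2), Add(-2, 18)), Mul(-1, -150061)) = Add(Mul(Rational(8, 5), 324, 16), 150061) = Add(Rational(41472, 5), 150061) = Rational(791777, 5)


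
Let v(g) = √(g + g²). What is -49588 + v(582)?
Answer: -49588 + √339306 ≈ -49006.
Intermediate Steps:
-49588 + v(582) = -49588 + √(582*(1 + 582)) = -49588 + √(582*583) = -49588 + √339306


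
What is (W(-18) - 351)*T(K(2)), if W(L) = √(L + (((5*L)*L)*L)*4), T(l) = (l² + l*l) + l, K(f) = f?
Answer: -3510 + 30*I*√12962 ≈ -3510.0 + 3415.5*I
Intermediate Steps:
T(l) = l + 2*l² (T(l) = (l² + l²) + l = 2*l² + l = l + 2*l²)
W(L) = √(L + 20*L³) (W(L) = √(L + ((5*L²)*L)*4) = √(L + (5*L³)*4) = √(L + 20*L³))
(W(-18) - 351)*T(K(2)) = (√(-18 + 20*(-18)³) - 351)*(2*(1 + 2*2)) = (√(-18 + 20*(-5832)) - 351)*(2*(1 + 4)) = (√(-18 - 116640) - 351)*(2*5) = (√(-116658) - 351)*10 = (3*I*√12962 - 351)*10 = (-351 + 3*I*√12962)*10 = -3510 + 30*I*√12962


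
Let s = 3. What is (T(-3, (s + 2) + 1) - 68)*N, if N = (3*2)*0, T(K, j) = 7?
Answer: 0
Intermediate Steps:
N = 0 (N = 6*0 = 0)
(T(-3, (s + 2) + 1) - 68)*N = (7 - 68)*0 = -61*0 = 0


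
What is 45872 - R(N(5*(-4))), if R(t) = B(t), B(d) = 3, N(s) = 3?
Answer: 45869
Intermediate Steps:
R(t) = 3
45872 - R(N(5*(-4))) = 45872 - 1*3 = 45872 - 3 = 45869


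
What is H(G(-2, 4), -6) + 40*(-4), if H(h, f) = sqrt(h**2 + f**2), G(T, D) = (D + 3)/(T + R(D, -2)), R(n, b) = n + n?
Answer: -160 + sqrt(1345)/6 ≈ -153.89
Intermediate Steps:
R(n, b) = 2*n
G(T, D) = (3 + D)/(T + 2*D) (G(T, D) = (D + 3)/(T + 2*D) = (3 + D)/(T + 2*D))
H(h, f) = sqrt(f**2 + h**2)
H(G(-2, 4), -6) + 40*(-4) = sqrt((-6)**2 + ((3 + 4)/(-2 + 2*4))**2) + 40*(-4) = sqrt(36 + (7/(-2 + 8))**2) - 160 = sqrt(36 + (7/6)**2) - 160 = sqrt(36 + 49/36) - 160 = sqrt(1345/36) - 160 = sqrt(1345)/6 - 160 = -160 + sqrt(1345)/6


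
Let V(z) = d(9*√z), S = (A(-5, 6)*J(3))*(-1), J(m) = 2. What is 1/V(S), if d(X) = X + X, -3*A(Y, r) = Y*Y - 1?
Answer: 1/72 ≈ 0.013889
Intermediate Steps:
A(Y, r) = ⅓ - Y²/3 (A(Y, r) = -(Y*Y - 1)/3 = -(Y² - 1)/3 = -(-1 + Y²)/3 = ⅓ - Y²/3)
d(X) = 2*X
S = 16 (S = ((⅓ - ⅓*(-5)²)*2)*(-1) = ((⅓ - ⅓*25)*2)*(-1) = ((⅓ - 25/3)*2)*(-1) = -8*2*(-1) = -16*(-1) = 16)
V(z) = 18*√z (V(z) = 2*(9*√z) = 18*√z)
1/V(S) = 1/(18*√16) = 1/(18*4) = 1/72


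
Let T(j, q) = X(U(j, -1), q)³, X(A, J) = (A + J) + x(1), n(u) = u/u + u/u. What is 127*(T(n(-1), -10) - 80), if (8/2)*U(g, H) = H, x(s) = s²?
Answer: -7083171/64 ≈ -1.1067e+5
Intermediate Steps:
U(g, H) = H/4
n(u) = 2 (n(u) = 1 + 1 = 2)
X(A, J) = 1 + A + J (X(A, J) = (A + J) + 1² = (A + J) + 1 = 1 + A + J)
T(j, q) = (¾ + q)³ (T(j, q) = (1 + (¼)*(-1) + q)³ = (1 - ¼ + q)³ = (¾ + q)³)
127*(T(n(-1), -10) - 80) = 127*((3 + 4*(-10))³/64 - 80) = 127*((3 - 40)³/64 - 80) = 127*((1/64)*(-37)³ - 80) = 127*((1/64)*(-50653) - 80) = 127*(-50653/64 - 80) = 127*(-55773/64) = -7083171/64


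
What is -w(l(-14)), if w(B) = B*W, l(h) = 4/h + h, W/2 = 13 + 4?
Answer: 3400/7 ≈ 485.71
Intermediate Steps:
W = 34 (W = 2*(13 + 4) = 2*17 = 34)
l(h) = h + 4/h
w(B) = 34*B (w(B) = B*34 = 34*B)
-w(l(-14)) = -34*(-14 + 4/(-14)) = -34*(-14 + 4*(-1/14)) = -34*(-14 - 2/7) = -34*(-100)/7 = -1*(-3400/7) = 3400/7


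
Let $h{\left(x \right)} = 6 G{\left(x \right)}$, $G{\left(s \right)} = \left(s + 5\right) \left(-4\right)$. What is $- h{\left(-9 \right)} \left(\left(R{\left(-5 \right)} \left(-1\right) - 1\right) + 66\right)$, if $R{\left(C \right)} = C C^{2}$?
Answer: $-18240$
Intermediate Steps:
$G{\left(s \right)} = -20 - 4 s$ ($G{\left(s \right)} = \left(5 + s\right) \left(-4\right) = -20 - 4 s$)
$h{\left(x \right)} = -120 - 24 x$ ($h{\left(x \right)} = 6 \left(-20 - 4 x\right) = -120 - 24 x$)
$R{\left(C \right)} = C^{3}$
$- h{\left(-9 \right)} \left(\left(R{\left(-5 \right)} \left(-1\right) - 1\right) + 66\right) = - (-120 - -216) \left(\left(\left(-5\right)^{3} \left(-1\right) - 1\right) + 66\right) = - (-120 + 216) \left(\left(\left(-125\right) \left(-1\right) - 1\right) + 66\right) = \left(-1\right) 96 \left(\left(125 - 1\right) + 66\right) = - 96 \left(124 + 66\right) = \left(-96\right) 190 = -18240$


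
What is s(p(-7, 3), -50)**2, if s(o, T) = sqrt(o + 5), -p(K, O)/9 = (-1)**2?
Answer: -4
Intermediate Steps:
p(K, O) = -9 (p(K, O) = -9*(-1)**2 = -9*1 = -9)
s(o, T) = sqrt(5 + o)
s(p(-7, 3), -50)**2 = (sqrt(5 - 9))**2 = (sqrt(-4))**2 = (2*I)**2 = -4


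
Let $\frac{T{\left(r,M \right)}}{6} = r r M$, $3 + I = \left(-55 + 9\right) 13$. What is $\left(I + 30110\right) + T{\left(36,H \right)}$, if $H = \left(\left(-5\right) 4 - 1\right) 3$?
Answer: $-460379$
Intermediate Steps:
$H = -63$ ($H = \left(-20 - 1\right) 3 = \left(-21\right) 3 = -63$)
$I = -601$ ($I = -3 + \left(-55 + 9\right) 13 = -3 - 598 = -601$)
$T{\left(r,M \right)} = 6 M r^{2}$ ($T{\left(r,M \right)} = 6 r r M = 6 r^{2} M = 6 M r^{2}$)
$\left(I + 30110\right) + T{\left(36,H \right)} = \left(-601 + 30110\right) + 6 \left(-63\right) 36^{2} = 29509 + 6 \left(-63\right) 1296 = 29509 - 489888 = -460379$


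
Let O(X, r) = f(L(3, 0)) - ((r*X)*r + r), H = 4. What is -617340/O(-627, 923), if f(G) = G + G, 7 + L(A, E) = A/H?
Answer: -246936/213663419 ≈ -0.0011557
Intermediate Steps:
L(A, E) = -7 + A/4
f(G) = 2*G
O(X, r) = -25/2 - r - X*r² (O(X, r) = 2*(-7 + (¼)*3) - ((r*X)*r + r) = 2*(-7 + ¾) - ((X*r)*r + r) = 2*(-25/4) - (X*r² + r) = -25/2 - (r + X*r²) = -25/2 + (-r - X*r²) = -25/2 - r - X*r²)
-617340/O(-627, 923) = -617340/(-25/2 - 1*923 - 1*(-627)*923²) = -617340/(-25/2 - 923 - 1*(-627)*851929) = -617340/(-25/2 - 923 + 534159483) = -617340/1068317095/2 = -617340*2/1068317095 = -246936/213663419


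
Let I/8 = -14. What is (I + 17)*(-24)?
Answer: 2280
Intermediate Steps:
I = -112 (I = 8*(-14) = -112)
(I + 17)*(-24) = (-112 + 17)*(-24) = -95*(-24) = 2280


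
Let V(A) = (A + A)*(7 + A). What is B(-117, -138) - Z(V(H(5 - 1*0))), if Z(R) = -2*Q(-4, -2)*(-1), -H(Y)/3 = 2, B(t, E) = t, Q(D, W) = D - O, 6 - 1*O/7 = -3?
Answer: 17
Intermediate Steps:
O = 63 (O = 42 - 7*(-3) = 42 + 21 = 63)
Q(D, W) = -63 + D (Q(D, W) = D - 1*63 = D - 63 = -63 + D)
H(Y) = -6 (H(Y) = -3*2 = -6)
V(A) = 2*A*(7 + A) (V(A) = (2*A)*(7 + A) = 2*A*(7 + A))
Z(R) = -134 (Z(R) = -2*(-63 - 4)*(-1) = -2*(-67)*(-1) = 134*(-1) = -134)
B(-117, -138) - Z(V(H(5 - 1*0))) = -117 - 1*(-134) = -117 + 134 = 17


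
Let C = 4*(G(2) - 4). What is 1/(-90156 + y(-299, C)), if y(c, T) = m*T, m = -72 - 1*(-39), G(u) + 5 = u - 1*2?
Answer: -1/88968 ≈ -1.1240e-5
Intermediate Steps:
G(u) = -7 + u (G(u) = -5 + (u - 1*2) = -5 + (u - 2) = -5 + (-2 + u) = -7 + u)
m = -33 (m = -72 + 39 = -33)
C = -36 (C = 4*((-7 + 2) - 4) = 4*(-5 - 4) = 4*(-9) = -36)
y(c, T) = -33*T
1/(-90156 + y(-299, C)) = 1/(-90156 - 33*(-36)) = 1/(-90156 + 1188) = 1/(-88968) = -1/88968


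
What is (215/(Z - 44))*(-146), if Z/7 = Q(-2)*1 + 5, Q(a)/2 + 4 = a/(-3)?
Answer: 94170/167 ≈ 563.89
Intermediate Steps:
Q(a) = -8 - 2*a/3 (Q(a) = -8 + 2*(a/(-3)) = -8 + 2*(a*(-⅓)) = -8 + 2*(-a/3) = -8 - 2*a/3)
Z = -35/3 (Z = 7*((-8 - ⅔*(-2))*1 + 5) = 7*((-8 + 4/3)*1 + 5) = 7*(-20/3*1 + 5) = 7*(-20/3 + 5) = 7*(-5/3) = -35/3 ≈ -11.667)
(215/(Z - 44))*(-146) = (215/(-35/3 - 44))*(-146) = (215/(-167/3))*(-146) = -3/167*215*(-146) = -645/167*(-146) = 94170/167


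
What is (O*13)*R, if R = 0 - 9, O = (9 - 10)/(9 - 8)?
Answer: 117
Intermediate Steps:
O = -1 (O = -1/1 = -1*1 = -1)
R = -9
(O*13)*R = -1*13*(-9) = -13*(-9) = 117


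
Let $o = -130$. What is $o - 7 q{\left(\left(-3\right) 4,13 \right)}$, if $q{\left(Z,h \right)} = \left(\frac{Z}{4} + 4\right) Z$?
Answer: $-46$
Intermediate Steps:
$q{\left(Z,h \right)} = Z \left(4 + \frac{Z}{4}\right)$ ($q{\left(Z,h \right)} = \left(Z \frac{1}{4} + 4\right) Z = \left(\frac{Z}{4} + 4\right) Z = \left(4 + \frac{Z}{4}\right) Z = Z \left(4 + \frac{Z}{4}\right)$)
$o - 7 q{\left(\left(-3\right) 4,13 \right)} = -130 - 7 \frac{\left(-3\right) 4 \left(16 - 12\right)}{4} = -130 - 7 \cdot \frac{1}{4} \left(-12\right) \left(16 - 12\right) = -130 - 7 \cdot \frac{1}{4} \left(-12\right) 4 = -130 - -84 = -130 + 84 = -46$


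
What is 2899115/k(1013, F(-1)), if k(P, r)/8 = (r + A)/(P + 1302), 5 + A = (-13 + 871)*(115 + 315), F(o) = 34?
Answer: 6711451225/2951752 ≈ 2273.7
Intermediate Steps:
A = 368935 (A = -5 + (-13 + 871)*(115 + 315) = -5 + 858*430 = -5 + 368940 = 368935)
k(P, r) = 8*(368935 + r)/(1302 + P) (k(P, r) = 8*((r + 368935)/(P + 1302)) = 8*((368935 + r)/(1302 + P)) = 8*(368935 + r)/(1302 + P))
2899115/k(1013, F(-1)) = 2899115/((8*(368935 + 34)/(1302 + 1013))) = 2899115/((8*368969/2315)) = 2899115/((8*(1/2315)*368969)) = 2899115/(2951752/2315) = 2899115*(2315/2951752) = 6711451225/2951752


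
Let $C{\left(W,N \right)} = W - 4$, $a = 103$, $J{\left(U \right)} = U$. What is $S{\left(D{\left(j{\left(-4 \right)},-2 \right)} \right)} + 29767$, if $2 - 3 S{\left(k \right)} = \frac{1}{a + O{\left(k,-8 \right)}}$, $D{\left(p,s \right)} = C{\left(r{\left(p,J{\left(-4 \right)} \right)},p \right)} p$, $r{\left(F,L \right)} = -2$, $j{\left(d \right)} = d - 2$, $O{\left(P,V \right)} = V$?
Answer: $\frac{2827928}{95} \approx 29768.0$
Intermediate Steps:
$j{\left(d \right)} = -2 + d$
$C{\left(W,N \right)} = -4 + W$ ($C{\left(W,N \right)} = W - 4 = -4 + W$)
$D{\left(p,s \right)} = - 6 p$ ($D{\left(p,s \right)} = \left(-4 - 2\right) p = - 6 p$)
$S{\left(k \right)} = \frac{63}{95}$ ($S{\left(k \right)} = \frac{2}{3} - \frac{1}{3 \left(103 - 8\right)} = \frac{2}{3} - \frac{1}{3 \cdot 95} = \frac{2}{3} - \frac{1}{285} = \frac{63}{95}$)
$S{\left(D{\left(j{\left(-4 \right)},-2 \right)} \right)} + 29767 = \frac{63}{95} + 29767 = \frac{2827928}{95}$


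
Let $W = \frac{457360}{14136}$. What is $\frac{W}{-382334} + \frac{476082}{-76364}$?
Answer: $- \frac{80409458090119}{12897577542198} \approx -6.2345$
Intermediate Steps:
$W = \frac{57170}{1767}$ ($W = 457360 \cdot \frac{1}{14136} = \frac{57170}{1767} \approx 32.354$)
$\frac{W}{-382334} + \frac{476082}{-76364} = \frac{57170}{1767 \left(-382334\right)} + \frac{476082}{-76364} = \frac{57170}{1767} \left(- \frac{1}{382334}\right) + 476082 \left(- \frac{1}{76364}\right) = - \frac{28585}{337792089} - \frac{238041}{38182} = - \frac{80409458090119}{12897577542198}$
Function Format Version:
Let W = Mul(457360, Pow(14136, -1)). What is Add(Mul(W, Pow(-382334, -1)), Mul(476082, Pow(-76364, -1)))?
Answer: Rational(-80409458090119, 12897577542198) ≈ -6.2345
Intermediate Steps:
W = Rational(57170, 1767) (W = Mul(457360, Rational(1, 14136)) = Rational(57170, 1767) ≈ 32.354)
Add(Mul(W, Pow(-382334, -1)), Mul(476082, Pow(-76364, -1))) = Add(Mul(Rational(57170, 1767), Pow(-382334, -1)), Mul(476082, Pow(-76364, -1))) = Add(Mul(Rational(57170, 1767), Rational(-1, 382334)), Mul(476082, Rational(-1, 76364))) = Add(Rational(-28585, 337792089), Rational(-238041, 38182)) = Rational(-80409458090119, 12897577542198)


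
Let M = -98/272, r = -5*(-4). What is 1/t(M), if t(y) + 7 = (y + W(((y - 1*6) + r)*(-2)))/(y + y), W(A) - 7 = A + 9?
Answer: 98/897 ≈ 0.10925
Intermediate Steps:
r = 20
M = -49/136 (M = -98*1/272 = -49/136 ≈ -0.36029)
W(A) = 16 + A (W(A) = 7 + (A + 9) = 7 + (9 + A) = 16 + A)
t(y) = -7 + (-12 - y)/(2*y) (t(y) = -7 + (y + (16 + ((y - 1*6) + 20)*(-2)))/(y + y) = -7 + (y + (16 + ((y - 6) + 20)*(-2)))/((2*y)) = -7 + (y + (16 + ((-6 + y) + 20)*(-2)))*(1/(2*y)) = -7 + (y + (16 + (14 + y)*(-2)))*(1/(2*y)) = -7 + (y + (16 + (-28 - 2*y)))*(1/(2*y)) = -7 + (y + (-12 - 2*y))*(1/(2*y)) = -7 + (-12 - y)*(1/(2*y)) = -7 + (-12 - y)/(2*y))
1/t(M) = 1/(-15/2 - 6/(-49/136)) = 1/(-15/2 - 6*(-136/49)) = 1/(-15/2 + 816/49) = 1/(897/98) = 98/897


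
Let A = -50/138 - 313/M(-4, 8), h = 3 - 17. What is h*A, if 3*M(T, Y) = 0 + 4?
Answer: 454237/138 ≈ 3291.6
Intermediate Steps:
M(T, Y) = 4/3 (M(T, Y) = (0 + 4)/3 = (⅓)*4 = 4/3)
h = -14
A = -64891/276 (A = -50/138 - 313/4/3 = -50*1/138 - 313*¾ = -25/69 - 939/4 = -64891/276 ≈ -235.11)
h*A = -14*(-64891/276) = 454237/138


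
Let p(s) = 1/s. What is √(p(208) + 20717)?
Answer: 3*√6224309/52 ≈ 143.93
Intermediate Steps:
√(p(208) + 20717) = √(1/208 + 20717) = √(4309137/208) = 3*√6224309/52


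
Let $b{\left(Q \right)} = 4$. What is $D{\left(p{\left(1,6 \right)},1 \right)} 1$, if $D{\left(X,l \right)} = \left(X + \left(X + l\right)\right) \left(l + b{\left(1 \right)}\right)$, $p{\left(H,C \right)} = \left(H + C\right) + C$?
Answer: $135$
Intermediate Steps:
$p{\left(H,C \right)} = H + 2 C$ ($p{\left(H,C \right)} = \left(C + H\right) + C = H + 2 C$)
$D{\left(X,l \right)} = \left(4 + l\right) \left(l + 2 X\right)$ ($D{\left(X,l \right)} = \left(X + \left(X + l\right)\right) \left(l + 4\right) = \left(l + 2 X\right) \left(4 + l\right) = \left(4 + l\right) \left(l + 2 X\right)$)
$D{\left(p{\left(1,6 \right)},1 \right)} 1 = \left(1^{2} + 4 \cdot 1 + 8 \left(1 + 2 \cdot 6\right) + 2 \left(1 + 2 \cdot 6\right) 1\right) 1 = \left(1 + 4 + 8 \left(1 + 12\right) + 2 \left(1 + 12\right) 1\right) 1 = \left(1 + 4 + 8 \cdot 13 + 2 \cdot 13 \cdot 1\right) 1 = \left(1 + 4 + 104 + 26\right) 1 = 135 \cdot 1 = 135$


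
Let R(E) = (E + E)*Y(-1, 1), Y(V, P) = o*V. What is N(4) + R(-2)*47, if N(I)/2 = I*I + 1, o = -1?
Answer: -154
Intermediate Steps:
Y(V, P) = -V
N(I) = 2 + 2*I² (N(I) = 2*(I*I + 1) = 2*(I² + 1) = 2*(1 + I²) = 2 + 2*I²)
R(E) = 2*E (R(E) = (E + E)*(-1*(-1)) = (2*E)*1 = 2*E)
N(4) + R(-2)*47 = (2 + 2*4²) + (2*(-2))*47 = (2 + 2*16) - 4*47 = (2 + 32) - 188 = 34 - 188 = -154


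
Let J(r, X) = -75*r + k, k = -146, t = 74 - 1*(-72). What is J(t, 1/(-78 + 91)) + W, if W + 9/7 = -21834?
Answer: -230519/7 ≈ -32931.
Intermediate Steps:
W = -152847/7 (W = -9/7 - 21834 = -152847/7 ≈ -21835.)
t = 146 (t = 74 + 72 = 146)
J(r, X) = -146 - 75*r (J(r, X) = -75*r - 146 = -146 - 75*r)
J(t, 1/(-78 + 91)) + W = (-146 - 75*146) - 152847/7 = (-146 - 10950) - 152847/7 = -11096 - 152847/7 = -230519/7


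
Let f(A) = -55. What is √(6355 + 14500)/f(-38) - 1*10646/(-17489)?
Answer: 10646/17489 - √20855/55 ≈ -2.0170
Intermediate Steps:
√(6355 + 14500)/f(-38) - 1*10646/(-17489) = √(6355 + 14500)/(-55) - 1*10646/(-17489) = √20855*(-1/55) - 10646*(-1/17489) = -√20855/55 + 10646/17489 = 10646/17489 - √20855/55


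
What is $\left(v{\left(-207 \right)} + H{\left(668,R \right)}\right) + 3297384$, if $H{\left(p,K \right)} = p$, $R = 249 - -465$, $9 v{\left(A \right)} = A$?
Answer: $3298029$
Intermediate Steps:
$v{\left(A \right)} = \frac{A}{9}$
$R = 714$ ($R = 249 + 465 = 714$)
$\left(v{\left(-207 \right)} + H{\left(668,R \right)}\right) + 3297384 = \left(\frac{1}{9} \left(-207\right) + 668\right) + 3297384 = \left(-23 + 668\right) + 3297384 = 645 + 3297384 = 3298029$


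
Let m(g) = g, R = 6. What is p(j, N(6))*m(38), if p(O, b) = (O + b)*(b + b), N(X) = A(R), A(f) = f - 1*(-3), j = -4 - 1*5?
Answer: 0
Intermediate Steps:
j = -9 (j = -4 - 5 = -9)
A(f) = 3 + f (A(f) = f + 3 = 3 + f)
N(X) = 9 (N(X) = 3 + 6 = 9)
p(O, b) = 2*b*(O + b) (p(O, b) = (O + b)*(2*b) = 2*b*(O + b))
p(j, N(6))*m(38) = (2*9*(-9 + 9))*38 = (2*9*0)*38 = 0*38 = 0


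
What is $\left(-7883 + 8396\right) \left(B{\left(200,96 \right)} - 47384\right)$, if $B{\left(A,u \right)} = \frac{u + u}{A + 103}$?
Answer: $- \frac{2455074360}{101} \approx -2.4308 \cdot 10^{7}$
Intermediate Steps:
$B{\left(A,u \right)} = \frac{2 u}{103 + A}$
$\left(-7883 + 8396\right) \left(B{\left(200,96 \right)} - 47384\right) = \left(-7883 + 8396\right) \left(2 \cdot 96 \frac{1}{103 + 200} - 47384\right) = 513 \left(2 \cdot 96 \cdot \frac{1}{303} - 47384\right) = 513 \left(\frac{64}{101} - 47384\right) = 513 \left(- \frac{4785720}{101}\right) = - \frac{2455074360}{101}$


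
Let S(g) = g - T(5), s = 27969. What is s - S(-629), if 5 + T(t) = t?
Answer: 28598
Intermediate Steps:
T(t) = -5 + t
S(g) = g (S(g) = g - (-5 + 5) = g - 1*0 = g + 0 = g)
s - S(-629) = 27969 - 1*(-629) = 27969 + 629 = 28598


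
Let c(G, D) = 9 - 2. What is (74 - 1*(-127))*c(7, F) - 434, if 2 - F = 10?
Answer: 973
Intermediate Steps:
F = -8 (F = 2 - 1*10 = 2 - 10 = -8)
c(G, D) = 7
(74 - 1*(-127))*c(7, F) - 434 = (74 - 1*(-127))*7 - 434 = (74 + 127)*7 - 434 = 201*7 - 434 = 1407 - 434 = 973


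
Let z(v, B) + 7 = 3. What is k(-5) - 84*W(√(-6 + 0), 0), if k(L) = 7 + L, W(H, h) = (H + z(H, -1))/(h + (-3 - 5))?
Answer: -40 + 21*I*√6/2 ≈ -40.0 + 25.72*I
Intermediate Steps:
z(v, B) = -4 (z(v, B) = -7 + 3 = -4)
W(H, h) = (-4 + H)/(-8 + h) (W(H, h) = (H - 4)/(h + (-3 - 5)) = (-4 + H)/(h - 8) = (-4 + H)/(-8 + h))
k(-5) - 84*W(√(-6 + 0), 0) = (7 - 5) - 84*(-4 + √(-6 + 0))/(-8 + 0) = 2 - 84*(-4 + √(-6))/(-8) = 2 - (-21)*(-4 + I*√6)/2 = 2 - 84*(½ - I*√6/8) = 2 + (-42 + 21*I*√6/2) = -40 + 21*I*√6/2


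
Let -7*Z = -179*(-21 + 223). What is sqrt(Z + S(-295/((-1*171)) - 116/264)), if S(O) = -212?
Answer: sqrt(242718)/7 ≈ 70.381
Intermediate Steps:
Z = 36158/7 (Z = -(-179)*(-21 + 223)/7 = -(-179)*202/7 = -1/7*(-36158) = 36158/7 ≈ 5165.4)
sqrt(Z + S(-295/((-1*171)) - 116/264)) = sqrt(36158/7 - 212) = sqrt(34674/7) = sqrt(242718)/7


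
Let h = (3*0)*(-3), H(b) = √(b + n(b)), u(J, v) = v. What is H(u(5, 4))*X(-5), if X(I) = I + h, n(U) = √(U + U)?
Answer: -5*√(4 + 2*√2) ≈ -13.066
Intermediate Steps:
n(U) = √2*√U (n(U) = √(2*U) = √2*√U)
H(b) = √(b + √2*√b)
h = 0 (h = 0*(-3) = 0)
X(I) = I (X(I) = I + 0 = I)
H(u(5, 4))*X(-5) = √(4 + √2*√4)*(-5) = √(4 + √2*2)*(-5) = √(4 + 2*√2)*(-5) = -5*√(4 + 2*√2)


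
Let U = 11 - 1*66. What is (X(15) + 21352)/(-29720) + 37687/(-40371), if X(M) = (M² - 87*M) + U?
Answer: -1936238147/1199826120 ≈ -1.6138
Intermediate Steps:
U = -55 (U = 11 - 66 = -55)
X(M) = -55 + M² - 87*M (X(M) = (M² - 87*M) - 55 = -55 + M² - 87*M)
(X(15) + 21352)/(-29720) + 37687/(-40371) = ((-55 + 15² - 87*15) + 21352)/(-29720) + 37687/(-40371) = ((-55 + 225 - 1305) + 21352)*(-1/29720) + 37687*(-1/40371) = (-1135 + 21352)*(-1/29720) - 37687/40371 = 20217*(-1/29720) - 37687/40371 = -20217/29720 - 37687/40371 = -1936238147/1199826120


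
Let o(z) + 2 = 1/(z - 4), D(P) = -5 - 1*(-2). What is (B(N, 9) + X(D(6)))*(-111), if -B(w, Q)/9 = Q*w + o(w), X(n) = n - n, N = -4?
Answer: -304695/8 ≈ -38087.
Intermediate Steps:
D(P) = -3 (D(P) = -5 + 2 = -3)
o(z) = -2 + 1/(-4 + z) (o(z) = -2 + 1/(z - 4) = -2 + 1/(-4 + z))
X(n) = 0
B(w, Q) = -9*Q*w - 9*(9 - 2*w)/(-4 + w) (B(w, Q) = -9*(Q*w + (9 - 2*w)/(-4 + w)) = -9*Q*w - 9*(9 - 2*w)/(-4 + w))
(B(N, 9) + X(D(6)))*(-111) = (9*(-9 + 2*(-4) - 1*9*(-4)*(-4 - 4))/(-4 - 4) + 0)*(-111) = (9*(-9 - 8 - 1*9*(-4)*(-8))/(-8) + 0)*(-111) = (9*(-1/8)*(-9 - 8 - 288) + 0)*(-111) = (9*(-1/8)*(-305) + 0)*(-111) = (2745/8 + 0)*(-111) = (2745/8)*(-111) = -304695/8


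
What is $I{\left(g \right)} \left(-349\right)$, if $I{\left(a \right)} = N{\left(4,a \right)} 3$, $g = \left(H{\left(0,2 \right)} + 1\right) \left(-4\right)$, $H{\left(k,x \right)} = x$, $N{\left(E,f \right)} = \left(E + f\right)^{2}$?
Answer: $-67008$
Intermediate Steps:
$g = -12$ ($g = \left(2 + 1\right) \left(-4\right) = 3 \left(-4\right) = -12$)
$I{\left(a \right)} = 3 \left(4 + a\right)^{2}$ ($I{\left(a \right)} = \left(4 + a\right)^{2} \cdot 3 = 3 \left(4 + a\right)^{2}$)
$I{\left(g \right)} \left(-349\right) = 3 \left(4 - 12\right)^{2} \left(-349\right) = 3 \left(-8\right)^{2} \left(-349\right) = 3 \cdot 64 \left(-349\right) = 192 \left(-349\right) = -67008$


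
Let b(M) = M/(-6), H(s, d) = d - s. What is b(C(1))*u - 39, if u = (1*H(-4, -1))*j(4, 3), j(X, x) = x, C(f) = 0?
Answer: -39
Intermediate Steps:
b(M) = -M/6 (b(M) = M*(-⅙) = -M/6)
u = 9 (u = (1*(-1 - 1*(-4)))*3 = (1*(-1 + 4))*3 = (1*3)*3 = 3*3 = 9)
b(C(1))*u - 39 = -⅙*0*9 - 39 = 0*9 - 39 = 0 - 39 = -39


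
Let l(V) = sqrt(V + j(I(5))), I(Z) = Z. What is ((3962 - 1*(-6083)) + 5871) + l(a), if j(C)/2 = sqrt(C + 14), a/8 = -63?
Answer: 15916 + sqrt(-504 + 2*sqrt(19)) ≈ 15916.0 + 22.255*I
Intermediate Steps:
a = -504 (a = 8*(-63) = -504)
j(C) = 2*sqrt(14 + C) (j(C) = 2*sqrt(C + 14) = 2*sqrt(14 + C))
l(V) = sqrt(V + 2*sqrt(19)) (l(V) = sqrt(V + 2*sqrt(14 + 5)) = sqrt(V + 2*sqrt(19)))
((3962 - 1*(-6083)) + 5871) + l(a) = ((3962 - 1*(-6083)) + 5871) + sqrt(-504 + 2*sqrt(19)) = ((3962 + 6083) + 5871) + sqrt(-504 + 2*sqrt(19)) = (10045 + 5871) + sqrt(-504 + 2*sqrt(19)) = 15916 + sqrt(-504 + 2*sqrt(19))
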